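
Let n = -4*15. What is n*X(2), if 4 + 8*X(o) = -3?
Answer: 105/2 ≈ 52.500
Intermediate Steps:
X(o) = -7/8 (X(o) = -½ + (⅛)*(-3) = -½ - 3/8 = -7/8)
n = -60
n*X(2) = -60*(-7/8) = 105/2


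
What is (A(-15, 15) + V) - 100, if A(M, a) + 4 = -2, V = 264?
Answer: 158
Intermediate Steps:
A(M, a) = -6 (A(M, a) = -4 - 2 = -6)
(A(-15, 15) + V) - 100 = (-6 + 264) - 100 = 258 - 100 = 158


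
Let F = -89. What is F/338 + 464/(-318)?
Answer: -92567/53742 ≈ -1.7224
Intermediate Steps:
F/338 + 464/(-318) = -89/338 + 464/(-318) = -89*1/338 + 464*(-1/318) = -89/338 - 232/159 = -92567/53742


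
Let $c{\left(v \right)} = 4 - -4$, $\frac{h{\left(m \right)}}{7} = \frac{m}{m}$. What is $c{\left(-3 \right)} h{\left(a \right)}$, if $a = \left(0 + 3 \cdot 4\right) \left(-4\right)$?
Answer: $56$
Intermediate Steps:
$a = -48$ ($a = \left(0 + 12\right) \left(-4\right) = 12 \left(-4\right) = -48$)
$h{\left(m \right)} = 7$ ($h{\left(m \right)} = 7 \frac{m}{m} = 7 \cdot 1 = 7$)
$c{\left(v \right)} = 8$ ($c{\left(v \right)} = 4 + 4 = 8$)
$c{\left(-3 \right)} h{\left(a \right)} = 8 \cdot 7 = 56$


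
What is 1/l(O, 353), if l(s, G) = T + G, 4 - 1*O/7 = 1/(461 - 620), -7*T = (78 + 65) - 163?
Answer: 7/2491 ≈ 0.0028101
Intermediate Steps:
T = 20/7 (T = -((78 + 65) - 163)/7 = -(143 - 163)/7 = -⅐*(-20) = 20/7 ≈ 2.8571)
O = 4459/159 (O = 28 - 7/(461 - 620) = 28 - 7/(-159) = 28 - 7*(-1/159) = 28 + 7/159 = 4459/159 ≈ 28.044)
l(s, G) = 20/7 + G
1/l(O, 353) = 1/(20/7 + 353) = 1/(2491/7) = 7/2491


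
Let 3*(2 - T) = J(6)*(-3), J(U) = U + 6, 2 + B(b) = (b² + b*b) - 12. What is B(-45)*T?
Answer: 56504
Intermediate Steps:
B(b) = -14 + 2*b² (B(b) = -2 + ((b² + b*b) - 12) = -2 + ((b² + b²) - 12) = -2 + (2*b² - 12) = -2 + (-12 + 2*b²) = -14 + 2*b²)
J(U) = 6 + U
T = 14 (T = 2 - (6 + 6)*(-3)/3 = 2 - 4*(-3) = 2 - ⅓*(-36) = 2 + 12 = 14)
B(-45)*T = (-14 + 2*(-45)²)*14 = (-14 + 2*2025)*14 = (-14 + 4050)*14 = 4036*14 = 56504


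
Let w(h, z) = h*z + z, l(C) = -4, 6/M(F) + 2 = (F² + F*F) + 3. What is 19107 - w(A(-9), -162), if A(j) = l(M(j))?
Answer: 18621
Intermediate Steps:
M(F) = 6/(1 + 2*F²) (M(F) = 6/(-2 + ((F² + F*F) + 3)) = 6/(-2 + ((F² + F²) + 3)) = 6/(-2 + (2*F² + 3)) = 6/(-2 + (3 + 2*F²)) = 6/(1 + 2*F²))
A(j) = -4
w(h, z) = z + h*z
19107 - w(A(-9), -162) = 19107 - (-162)*(1 - 4) = 19107 - (-162)*(-3) = 19107 - 1*486 = 19107 - 486 = 18621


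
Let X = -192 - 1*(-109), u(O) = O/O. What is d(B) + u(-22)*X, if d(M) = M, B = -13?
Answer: -96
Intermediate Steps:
u(O) = 1
X = -83 (X = -192 + 109 = -83)
d(B) + u(-22)*X = -13 + 1*(-83) = -13 - 83 = -96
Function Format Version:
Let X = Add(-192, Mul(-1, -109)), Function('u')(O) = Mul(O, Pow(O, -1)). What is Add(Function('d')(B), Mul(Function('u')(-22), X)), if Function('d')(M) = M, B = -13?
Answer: -96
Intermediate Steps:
Function('u')(O) = 1
X = -83 (X = Add(-192, 109) = -83)
Add(Function('d')(B), Mul(Function('u')(-22), X)) = Add(-13, Mul(1, -83)) = Add(-13, -83) = -96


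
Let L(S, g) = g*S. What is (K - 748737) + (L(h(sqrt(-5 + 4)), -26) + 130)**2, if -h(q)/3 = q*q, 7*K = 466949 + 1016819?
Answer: -3738463/7 ≈ -5.3407e+5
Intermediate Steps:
K = 1483768/7 (K = (466949 + 1016819)/7 = (1/7)*1483768 = 1483768/7 ≈ 2.1197e+5)
h(q) = -3*q**2 (h(q) = -3*q*q = -3*q**2)
L(S, g) = S*g
(K - 748737) + (L(h(sqrt(-5 + 4)), -26) + 130)**2 = (1483768/7 - 748737) + (-3*(sqrt(-5 + 4))**2*(-26) + 130)**2 = -3757391/7 + (-3*(sqrt(-1))**2*(-26) + 130)**2 = -3757391/7 + (-3*I**2*(-26) + 130)**2 = -3757391/7 + (-3*(-1)*(-26) + 130)**2 = -3757391/7 + (3*(-26) + 130)**2 = -3757391/7 + (-78 + 130)**2 = -3757391/7 + 52**2 = -3757391/7 + 2704 = -3738463/7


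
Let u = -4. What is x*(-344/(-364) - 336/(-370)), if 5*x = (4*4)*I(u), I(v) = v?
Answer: -1996672/84175 ≈ -23.720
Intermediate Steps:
x = -64/5 (x = ((4*4)*(-4))/5 = (16*(-4))/5 = (⅕)*(-64) = -64/5 ≈ -12.800)
x*(-344/(-364) - 336/(-370)) = -64*(-344/(-364) - 336/(-370))/5 = -64*(-344*(-1/364) - 336*(-1/370))/5 = -64*(86/91 + 168/185)/5 = -64/5*31198/16835 = -1996672/84175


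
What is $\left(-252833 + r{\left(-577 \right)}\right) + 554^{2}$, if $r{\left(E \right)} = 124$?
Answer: $54207$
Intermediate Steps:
$\left(-252833 + r{\left(-577 \right)}\right) + 554^{2} = \left(-252833 + 124\right) + 554^{2} = -252709 + 306916 = 54207$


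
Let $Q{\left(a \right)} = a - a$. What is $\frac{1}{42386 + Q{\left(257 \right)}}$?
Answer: $\frac{1}{42386} \approx 2.3593 \cdot 10^{-5}$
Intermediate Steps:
$Q{\left(a \right)} = 0$
$\frac{1}{42386 + Q{\left(257 \right)}} = \frac{1}{42386 + 0} = \frac{1}{42386}$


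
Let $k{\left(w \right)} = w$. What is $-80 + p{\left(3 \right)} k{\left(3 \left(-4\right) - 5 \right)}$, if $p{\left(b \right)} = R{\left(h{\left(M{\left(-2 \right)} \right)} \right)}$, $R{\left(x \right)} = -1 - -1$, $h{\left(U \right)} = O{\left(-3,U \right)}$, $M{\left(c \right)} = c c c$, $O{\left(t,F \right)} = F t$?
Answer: $-80$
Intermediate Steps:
$M{\left(c \right)} = c^{3}$ ($M{\left(c \right)} = c^{2} c = c^{3}$)
$h{\left(U \right)} = - 3 U$ ($h{\left(U \right)} = U \left(-3\right) = - 3 U$)
$R{\left(x \right)} = 0$ ($R{\left(x \right)} = -1 + 1 = 0$)
$p{\left(b \right)} = 0$
$-80 + p{\left(3 \right)} k{\left(3 \left(-4\right) - 5 \right)} = -80 + 0 \left(3 \left(-4\right) - 5\right) = -80 + 0 \left(-12 - 5\right) = -80 + 0 \left(-17\right) = -80 + 0 = -80$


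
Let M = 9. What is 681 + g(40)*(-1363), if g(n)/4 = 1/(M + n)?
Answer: 27917/49 ≈ 569.73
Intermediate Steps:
g(n) = 4/(9 + n)
681 + g(40)*(-1363) = 681 + (4/(9 + 40))*(-1363) = 681 + (4/49)*(-1363) = 681 - 5452/49 = 27917/49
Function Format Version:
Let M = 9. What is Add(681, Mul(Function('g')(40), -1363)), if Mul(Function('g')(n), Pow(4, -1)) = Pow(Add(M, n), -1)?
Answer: Rational(27917, 49) ≈ 569.73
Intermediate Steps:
Function('g')(n) = Mul(4, Pow(Add(9, n), -1))
Add(681, Mul(Function('g')(40), -1363)) = Add(681, Mul(Mul(4, Pow(Add(9, 40), -1)), -1363)) = Add(681, Mul(Mul(4, Pow(49, -1)), -1363)) = Add(681, Mul(Mul(4, Rational(1, 49)), -1363)) = Add(681, Mul(Rational(4, 49), -1363)) = Add(681, Rational(-5452, 49)) = Rational(27917, 49)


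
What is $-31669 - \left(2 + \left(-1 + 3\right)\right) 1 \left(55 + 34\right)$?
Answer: $-32025$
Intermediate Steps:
$-31669 - \left(2 + \left(-1 + 3\right)\right) 1 \left(55 + 34\right) = -31669 - \left(2 + 2\right) 1 \cdot 89 = -31669 - 4 \cdot 1 \cdot 89 = -31669 - 4 \cdot 89 = -31669 - 356 = -32025$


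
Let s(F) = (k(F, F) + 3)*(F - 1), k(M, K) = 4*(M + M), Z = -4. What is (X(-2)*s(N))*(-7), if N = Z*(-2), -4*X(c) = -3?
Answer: -9849/4 ≈ -2462.3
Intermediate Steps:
X(c) = ¾ (X(c) = -¼*(-3) = ¾)
k(M, K) = 8*M (k(M, K) = 4*(2*M) = 8*M)
N = 8 (N = -4*(-2) = 8)
s(F) = (-1 + F)*(3 + 8*F) (s(F) = (8*F + 3)*(F - 1) = (3 + 8*F)*(-1 + F) = (-1 + F)*(3 + 8*F))
(X(-2)*s(N))*(-7) = (3*(-3 - 5*8 + 8*8²)/4)*(-7) = (3*(-3 - 40 + 8*64)/4)*(-7) = (3*(-3 - 40 + 512)/4)*(-7) = ((¾)*469)*(-7) = (1407/4)*(-7) = -9849/4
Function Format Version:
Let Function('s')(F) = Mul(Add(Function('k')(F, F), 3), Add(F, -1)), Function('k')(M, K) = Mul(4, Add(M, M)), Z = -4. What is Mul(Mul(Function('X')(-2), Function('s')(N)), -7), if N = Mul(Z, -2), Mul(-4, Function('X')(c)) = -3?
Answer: Rational(-9849, 4) ≈ -2462.3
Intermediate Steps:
Function('X')(c) = Rational(3, 4) (Function('X')(c) = Mul(Rational(-1, 4), -3) = Rational(3, 4))
Function('k')(M, K) = Mul(8, M) (Function('k')(M, K) = Mul(4, Mul(2, M)) = Mul(8, M))
N = 8 (N = Mul(-4, -2) = 8)
Function('s')(F) = Mul(Add(-1, F), Add(3, Mul(8, F))) (Function('s')(F) = Mul(Add(Mul(8, F), 3), Add(F, -1)) = Mul(Add(3, Mul(8, F)), Add(-1, F)) = Mul(Add(-1, F), Add(3, Mul(8, F))))
Mul(Mul(Function('X')(-2), Function('s')(N)), -7) = Mul(Mul(Rational(3, 4), Add(-3, Mul(-5, 8), Mul(8, Pow(8, 2)))), -7) = Mul(Mul(Rational(3, 4), Add(-3, -40, Mul(8, 64))), -7) = Mul(Mul(Rational(3, 4), Add(-3, -40, 512)), -7) = Mul(Mul(Rational(3, 4), 469), -7) = Mul(Rational(1407, 4), -7) = Rational(-9849, 4)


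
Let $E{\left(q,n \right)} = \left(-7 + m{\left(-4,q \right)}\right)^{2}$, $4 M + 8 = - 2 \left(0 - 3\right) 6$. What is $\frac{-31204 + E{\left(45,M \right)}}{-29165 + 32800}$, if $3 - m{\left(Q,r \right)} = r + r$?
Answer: $- \frac{22368}{3635} \approx -6.1535$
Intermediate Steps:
$m{\left(Q,r \right)} = 3 - 2 r$ ($m{\left(Q,r \right)} = 3 - \left(r + r\right) = 3 - 2 r$)
$M = 7$ ($M = -2 + \frac{- 2 \left(0 - 3\right) 6}{4} = -2 + \frac{\left(-2\right) \left(-3\right) 6}{4} = -2 + \frac{6 \cdot 6}{4} = -2 + \frac{1}{4} \cdot 36 = -2 + 9 = 7$)
$E{\left(q,n \right)} = \left(-4 - 2 q\right)^{2}$ ($E{\left(q,n \right)} = \left(-7 - \left(-3 + 2 q\right)\right)^{2} = \left(-4 - 2 q\right)^{2}$)
$\frac{-31204 + E{\left(45,M \right)}}{-29165 + 32800} = \frac{-31204 + 4 \left(2 + 45\right)^{2}}{-29165 + 32800} = \frac{-31204 + 4 \cdot 47^{2}}{3635} = \left(-31204 + 4 \cdot 2209\right) \frac{1}{3635} = \left(-31204 + 8836\right) \frac{1}{3635} = \left(-22368\right) \frac{1}{3635} = - \frac{22368}{3635}$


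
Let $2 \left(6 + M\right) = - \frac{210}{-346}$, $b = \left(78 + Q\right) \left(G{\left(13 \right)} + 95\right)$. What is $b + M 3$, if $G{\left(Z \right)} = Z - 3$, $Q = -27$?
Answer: $\frac{1846917}{346} \approx 5337.9$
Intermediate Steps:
$G{\left(Z \right)} = -3 + Z$ ($G{\left(Z \right)} = Z - 3 = -3 + Z$)
$b = 5355$ ($b = \left(78 - 27\right) \left(\left(-3 + 13\right) + 95\right) = 51 \left(10 + 95\right) = 51 \cdot 105 = 5355$)
$M = - \frac{1971}{346}$ ($M = -6 + \frac{\left(-210\right) \frac{1}{-346}}{2} = -6 + \frac{\left(-210\right) \left(- \frac{1}{346}\right)}{2} = -6 + \frac{1}{2} \cdot \frac{105}{173} = -6 + \frac{105}{346} = - \frac{1971}{346} \approx -5.6965$)
$b + M 3 = 5355 - \frac{5913}{346} = \frac{1846917}{346}$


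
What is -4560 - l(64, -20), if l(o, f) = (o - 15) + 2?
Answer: -4611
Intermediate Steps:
l(o, f) = -13 + o (l(o, f) = (-15 + o) + 2 = -13 + o)
-4560 - l(64, -20) = -4560 - (-13 + 64) = -4560 - 1*51 = -4560 - 51 = -4611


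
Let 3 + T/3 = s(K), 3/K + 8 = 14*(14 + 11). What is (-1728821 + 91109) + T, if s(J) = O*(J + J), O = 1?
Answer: -31116698/19 ≈ -1.6377e+6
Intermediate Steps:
K = 1/114 (K = 3/(-8 + 14*(14 + 11)) = 3/(-8 + 14*25) = 3/(-8 + 350) = 3/342 = 3*(1/342) = 1/114 ≈ 0.0087719)
s(J) = 2*J (s(J) = 1*(J + J) = 1*(2*J) = 2*J)
T = -170/19 (T = -9 + 3*(2*(1/114)) = -9 + 3*(1/57) = -9 + 1/19 = -170/19 ≈ -8.9474)
(-1728821 + 91109) + T = (-1728821 + 91109) - 170/19 = -1637712 - 170/19 = -31116698/19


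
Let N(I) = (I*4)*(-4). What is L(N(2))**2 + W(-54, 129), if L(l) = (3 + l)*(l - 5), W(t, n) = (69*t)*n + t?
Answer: 670621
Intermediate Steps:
N(I) = -16*I (N(I) = (4*I)*(-4) = -16*I)
W(t, n) = t + 69*n*t (W(t, n) = 69*n*t + t = t + 69*n*t)
L(l) = (-5 + l)*(3 + l) (L(l) = (3 + l)*(-5 + l) = (-5 + l)*(3 + l))
L(N(2))**2 + W(-54, 129) = (-15 + (-16*2)**2 - (-32)*2)**2 - 54*(1 + 69*129) = (-15 + (-32)**2 - 2*(-32))**2 - 54*(1 + 8901) = (-15 + 1024 + 64)**2 - 54*8902 = 1073**2 - 480708 = 1151329 - 480708 = 670621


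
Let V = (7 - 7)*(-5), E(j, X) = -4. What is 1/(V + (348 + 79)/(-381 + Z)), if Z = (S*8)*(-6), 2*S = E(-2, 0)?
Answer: -285/427 ≈ -0.66745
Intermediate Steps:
V = 0 (V = 0*(-5) = 0)
S = -2 (S = (1/2)*(-4) = -2)
Z = 96 (Z = -2*8*(-6) = -16*(-6) = 96)
1/(V + (348 + 79)/(-381 + Z)) = 1/(0 + (348 + 79)/(-381 + 96)) = 1/(0 + 427/(-285)) = 1/(0 + 427*(-1/285)) = 1/(0 - 427/285) = 1/(-427/285) = -285/427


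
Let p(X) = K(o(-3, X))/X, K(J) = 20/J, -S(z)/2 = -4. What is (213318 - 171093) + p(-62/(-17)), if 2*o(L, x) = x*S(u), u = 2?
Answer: 162314345/3844 ≈ 42225.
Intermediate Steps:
S(z) = 8 (S(z) = -2*(-4) = 8)
o(L, x) = 4*x (o(L, x) = (x*8)/2 = (8*x)/2 = 4*x)
p(X) = 5/X² (p(X) = (20/((4*X)))/X = (20*(1/(4*X)))/X = (5/X)/X = 5/X²)
(213318 - 171093) + p(-62/(-17)) = (213318 - 171093) + 5/(-62/(-17))² = 42225 + 5/(-62*(-1/17))² = 42225 + 5/(62/17)² = 42225 + 5*(289/3844) = 42225 + 1445/3844 = 162314345/3844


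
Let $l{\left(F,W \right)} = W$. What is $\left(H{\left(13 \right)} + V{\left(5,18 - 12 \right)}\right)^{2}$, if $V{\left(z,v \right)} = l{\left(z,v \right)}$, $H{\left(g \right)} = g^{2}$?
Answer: $30625$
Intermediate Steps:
$V{\left(z,v \right)} = v$
$\left(H{\left(13 \right)} + V{\left(5,18 - 12 \right)}\right)^{2} = \left(13^{2} + \left(18 - 12\right)\right)^{2} = \left(169 + \left(18 - 12\right)\right)^{2} = \left(169 + 6\right)^{2} = 175^{2} = 30625$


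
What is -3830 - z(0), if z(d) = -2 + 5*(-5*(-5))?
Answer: -3953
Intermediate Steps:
z(d) = 123 (z(d) = -2 + 5*25 = -2 + 125 = 123)
-3830 - z(0) = -3830 - 1*123 = -3830 - 123 = -3953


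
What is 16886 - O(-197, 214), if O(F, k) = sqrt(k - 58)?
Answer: 16886 - 2*sqrt(39) ≈ 16874.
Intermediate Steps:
O(F, k) = sqrt(-58 + k)
16886 - O(-197, 214) = 16886 - sqrt(-58 + 214) = 16886 - sqrt(156) = 16886 - 2*sqrt(39)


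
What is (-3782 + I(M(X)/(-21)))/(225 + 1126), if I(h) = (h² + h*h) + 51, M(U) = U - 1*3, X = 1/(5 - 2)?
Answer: -14808211/5362119 ≈ -2.7616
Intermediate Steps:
X = ⅓ (X = 1/3 = ⅓ ≈ 0.33333)
M(U) = -3 + U (M(U) = U - 3 = -3 + U)
I(h) = 51 + 2*h² (I(h) = (h² + h²) + 51 = 2*h² + 51 = 51 + 2*h²)
(-3782 + I(M(X)/(-21)))/(225 + 1126) = (-3782 + (51 + 2*((-3 + ⅓)/(-21))²))/(225 + 1126) = (-3782 + (51 + 2*(-8/3*(-1/21))²))/1351 = (-3782 + (51 + 2*(8/63)²))*(1/1351) = (-3782 + (51 + 2*(64/3969)))*(1/1351) = (-3782 + (51 + 128/3969))*(1/1351) = (-3782 + 202547/3969)*(1/1351) = -14808211/3969*1/1351 = -14808211/5362119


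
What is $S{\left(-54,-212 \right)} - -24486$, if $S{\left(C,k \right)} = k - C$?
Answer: $24328$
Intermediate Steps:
$S{\left(-54,-212 \right)} - -24486 = \left(-212 - -54\right) - -24486 = \left(-212 + 54\right) + 24486 = -158 + 24486 = 24328$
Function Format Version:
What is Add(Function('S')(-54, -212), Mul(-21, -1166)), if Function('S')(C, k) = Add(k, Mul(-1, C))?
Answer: 24328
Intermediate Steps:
Add(Function('S')(-54, -212), Mul(-21, -1166)) = Add(Add(-212, Mul(-1, -54)), Mul(-21, -1166)) = Add(Add(-212, 54), 24486) = Add(-158, 24486) = 24328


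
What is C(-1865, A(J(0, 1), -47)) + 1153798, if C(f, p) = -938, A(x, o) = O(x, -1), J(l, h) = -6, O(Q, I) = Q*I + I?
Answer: 1152860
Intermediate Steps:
O(Q, I) = I + I*Q (O(Q, I) = I*Q + I = I + I*Q)
A(x, o) = -1 - x (A(x, o) = -(1 + x) = -1 - x)
C(-1865, A(J(0, 1), -47)) + 1153798 = -938 + 1153798 = 1152860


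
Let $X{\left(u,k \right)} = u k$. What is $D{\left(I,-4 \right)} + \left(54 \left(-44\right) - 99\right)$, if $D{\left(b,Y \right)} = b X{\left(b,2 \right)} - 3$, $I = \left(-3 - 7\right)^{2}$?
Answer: $17522$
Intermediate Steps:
$I = 100$ ($I = \left(-10\right)^{2} = 100$)
$X{\left(u,k \right)} = k u$
$D{\left(b,Y \right)} = -3 + 2 b^{2}$ ($D{\left(b,Y \right)} = b 2 b - 3 = 2 b^{2} - 3 = -3 + 2 b^{2}$)
$D{\left(I,-4 \right)} + \left(54 \left(-44\right) - 99\right) = \left(-3 + 2 \cdot 100^{2}\right) + \left(54 \left(-44\right) - 99\right) = \left(-3 + 2 \cdot 10000\right) - 2475 = \left(-3 + 20000\right) - 2475 = 19997 - 2475 = 17522$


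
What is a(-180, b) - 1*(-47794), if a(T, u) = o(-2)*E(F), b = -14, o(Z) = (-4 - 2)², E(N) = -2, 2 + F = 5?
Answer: 47722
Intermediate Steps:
F = 3 (F = -2 + 5 = 3)
o(Z) = 36 (o(Z) = (-6)² = 36)
a(T, u) = -72 (a(T, u) = 36*(-2) = -72)
a(-180, b) - 1*(-47794) = -72 - 1*(-47794) = -72 + 47794 = 47722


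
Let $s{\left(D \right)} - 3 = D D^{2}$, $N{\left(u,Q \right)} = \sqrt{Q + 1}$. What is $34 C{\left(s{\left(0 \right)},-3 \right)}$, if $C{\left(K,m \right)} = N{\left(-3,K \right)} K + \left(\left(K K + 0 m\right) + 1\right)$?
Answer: $544$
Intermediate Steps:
$N{\left(u,Q \right)} = \sqrt{1 + Q}$
$s{\left(D \right)} = 3 + D^{3}$ ($s{\left(D \right)} = 3 + D D^{2} = 3 + D^{3}$)
$C{\left(K,m \right)} = 1 + K^{2} + K \sqrt{1 + K}$ ($C{\left(K,m \right)} = \sqrt{1 + K} K + \left(\left(K K + 0 m\right) + 1\right) = K \sqrt{1 + K} + \left(\left(K^{2} + 0\right) + 1\right) = K \sqrt{1 + K} + \left(K^{2} + 1\right) = K \sqrt{1 + K} + \left(1 + K^{2}\right) = 1 + K^{2} + K \sqrt{1 + K}$)
$34 C{\left(s{\left(0 \right)},-3 \right)} = 34 \left(1 + \left(3 + 0^{3}\right)^{2} + \left(3 + 0^{3}\right) \sqrt{1 + \left(3 + 0^{3}\right)}\right) = 34 \left(1 + \left(3 + 0\right)^{2} + \left(3 + 0\right) \sqrt{1 + \left(3 + 0\right)}\right) = 34 \left(1 + 3^{2} + 3 \sqrt{1 + 3}\right) = 34 \left(1 + 9 + 3 \sqrt{4}\right) = 34 \left(1 + 9 + 3 \cdot 2\right) = 34 \left(1 + 9 + 6\right) = 34 \cdot 16 = 544$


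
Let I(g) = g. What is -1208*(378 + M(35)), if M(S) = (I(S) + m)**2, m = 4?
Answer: -2293992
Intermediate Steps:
M(S) = (4 + S)**2 (M(S) = (S + 4)**2 = (4 + S)**2)
-1208*(378 + M(35)) = -1208*(378 + (4 + 35)**2) = -1208*(378 + 39**2) = -1208*(378 + 1521) = -1208*1899 = -2293992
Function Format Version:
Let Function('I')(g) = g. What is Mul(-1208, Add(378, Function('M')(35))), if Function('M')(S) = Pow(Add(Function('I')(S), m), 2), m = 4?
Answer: -2293992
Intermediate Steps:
Function('M')(S) = Pow(Add(4, S), 2) (Function('M')(S) = Pow(Add(S, 4), 2) = Pow(Add(4, S), 2))
Mul(-1208, Add(378, Function('M')(35))) = Mul(-1208, Add(378, Pow(Add(4, 35), 2))) = Mul(-1208, Add(378, Pow(39, 2))) = Mul(-1208, Add(378, 1521)) = Mul(-1208, 1899) = -2293992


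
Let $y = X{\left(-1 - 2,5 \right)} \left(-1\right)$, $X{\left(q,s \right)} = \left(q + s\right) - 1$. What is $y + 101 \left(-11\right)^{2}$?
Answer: $12220$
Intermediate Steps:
$X{\left(q,s \right)} = -1 + q + s$
$y = -1$ ($y = \left(-1 - 3 + 5\right) \left(-1\right) = 1 \left(-1\right) = -1$)
$y + 101 \left(-11\right)^{2} = -1 + 101 \left(-11\right)^{2} = -1 + 101 \cdot 121 = -1 + 12221 = 12220$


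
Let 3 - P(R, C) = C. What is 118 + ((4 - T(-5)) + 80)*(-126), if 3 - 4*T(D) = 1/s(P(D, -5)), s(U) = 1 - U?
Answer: -10367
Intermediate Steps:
P(R, C) = 3 - C
T(D) = 11/14 (T(D) = ¾ - 1/(4*(1 - (3 - 1*(-5)))) = ¾ - 1/(4*(1 - (3 + 5))) = ¾ - 1/(4*(1 - 1*8)) = ¾ - 1/(4*(1 - 8)) = ¾ - ¼/(-7) = ¾ - ¼*(-⅐) = ¾ + 1/28 = 11/14)
118 + ((4 - T(-5)) + 80)*(-126) = 118 + ((4 - 1*11/14) + 80)*(-126) = 118 + ((4 - 11/14) + 80)*(-126) = 118 + (45/14 + 80)*(-126) = 118 + (1165/14)*(-126) = 118 - 10485 = -10367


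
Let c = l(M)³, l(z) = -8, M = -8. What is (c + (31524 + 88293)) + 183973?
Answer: 303278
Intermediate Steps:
c = -512 (c = (-8)³ = -512)
(c + (31524 + 88293)) + 183973 = (-512 + (31524 + 88293)) + 183973 = (-512 + 119817) + 183973 = 119305 + 183973 = 303278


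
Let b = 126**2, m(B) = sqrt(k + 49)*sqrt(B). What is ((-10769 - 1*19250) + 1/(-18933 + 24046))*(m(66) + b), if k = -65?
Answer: -2436761929896/5113 - 613948584*I*sqrt(66)/5113 ≈ -4.7658e+8 - 9.755e+5*I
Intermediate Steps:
m(B) = 4*I*sqrt(B) (m(B) = sqrt(-65 + 49)*sqrt(B) = sqrt(-16)*sqrt(B) = (4*I)*sqrt(B) = 4*I*sqrt(B))
b = 15876
((-10769 - 1*19250) + 1/(-18933 + 24046))*(m(66) + b) = ((-10769 - 1*19250) + 1/(-18933 + 24046))*(4*I*sqrt(66) + 15876) = ((-10769 - 19250) + 1/5113)*(15876 + 4*I*sqrt(66)) = (-30019 + 1/5113)*(15876 + 4*I*sqrt(66)) = -153487146*(15876 + 4*I*sqrt(66))/5113 = -2436761929896/5113 - 613948584*I*sqrt(66)/5113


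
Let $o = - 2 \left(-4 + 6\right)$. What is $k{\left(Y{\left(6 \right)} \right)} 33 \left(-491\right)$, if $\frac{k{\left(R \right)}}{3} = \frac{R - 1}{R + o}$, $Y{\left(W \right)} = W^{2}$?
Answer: $- \frac{1701315}{32} \approx -53166.0$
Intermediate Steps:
$o = -4$ ($o = \left(-2\right) 2 = -4$)
$k{\left(R \right)} = \frac{3 \left(-1 + R\right)}{-4 + R}$ ($k{\left(R \right)} = 3 \frac{R - 1}{R - 4} = 3 \frac{-1 + R}{-4 + R} = \frac{3 \left(-1 + R\right)}{-4 + R}$)
$k{\left(Y{\left(6 \right)} \right)} 33 \left(-491\right) = \frac{3 \left(-1 + 6^{2}\right)}{-4 + 6^{2}} \cdot 33 \left(-491\right) = \frac{3 \left(-1 + 36\right)}{-4 + 36} \cdot 33 \left(-491\right) = 3 \cdot \frac{1}{32} \cdot 35 \cdot 33 \left(-491\right) = \frac{105}{32} \cdot 33 \left(-491\right) = \frac{3465}{32} \left(-491\right) = - \frac{1701315}{32}$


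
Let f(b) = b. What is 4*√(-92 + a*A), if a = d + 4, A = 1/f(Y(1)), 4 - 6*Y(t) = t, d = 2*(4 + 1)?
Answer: 32*I ≈ 32.0*I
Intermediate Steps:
d = 10 (d = 2*5 = 10)
Y(t) = ⅔ - t/6
A = 2 (A = 1/(⅔ - ⅙*1) = 1/(⅔ - ⅙) = 1/(½) = 2)
a = 14 (a = 10 + 4 = 14)
4*√(-92 + a*A) = 4*√(-92 + 14*2) = 4*√(-92 + 28) = 4*√(-64) = 4*(8*I) = 32*I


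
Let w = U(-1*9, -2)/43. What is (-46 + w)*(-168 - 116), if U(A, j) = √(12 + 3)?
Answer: 13064 - 284*√15/43 ≈ 13038.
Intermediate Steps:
U(A, j) = √15
w = √15/43 ≈ 0.090069
(-46 + w)*(-168 - 116) = (-46 + √15/43)*(-168 - 116) = (-46 + √15/43)*(-284) = 13064 - 284*√15/43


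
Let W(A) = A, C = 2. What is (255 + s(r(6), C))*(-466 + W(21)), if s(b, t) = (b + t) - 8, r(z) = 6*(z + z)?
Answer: -142845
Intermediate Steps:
r(z) = 12*z (r(z) = 6*(2*z) = 12*z)
s(b, t) = -8 + b + t
(255 + s(r(6), C))*(-466 + W(21)) = (255 + (-8 + 12*6 + 2))*(-466 + 21) = (255 + (-8 + 72 + 2))*(-445) = (255 + 66)*(-445) = 321*(-445) = -142845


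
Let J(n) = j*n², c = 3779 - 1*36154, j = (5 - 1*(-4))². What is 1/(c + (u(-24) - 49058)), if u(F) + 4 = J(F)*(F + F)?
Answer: -1/2320925 ≈ -4.3086e-7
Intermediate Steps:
j = 81 (j = (5 + 4)² = 9² = 81)
c = -32375 (c = 3779 - 36154 = -32375)
J(n) = 81*n²
u(F) = -4 + 162*F³ (u(F) = -4 + (81*F²)*(F + F) = -4 + (81*F²)*(2*F) = -4 + 162*F³)
1/(c + (u(-24) - 49058)) = 1/(-32375 + ((-4 + 162*(-24)³) - 49058)) = 1/(-32375 + ((-4 + 162*(-13824)) - 49058)) = 1/(-32375 + ((-4 - 2239488) - 49058)) = 1/(-32375 + (-2239492 - 49058)) = 1/(-32375 - 2288550) = 1/(-2320925) = -1/2320925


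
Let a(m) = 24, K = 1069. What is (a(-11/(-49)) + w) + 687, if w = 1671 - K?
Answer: 1313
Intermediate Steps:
w = 602 (w = 1671 - 1*1069 = 1671 - 1069 = 602)
(a(-11/(-49)) + w) + 687 = (24 + 602) + 687 = 626 + 687 = 1313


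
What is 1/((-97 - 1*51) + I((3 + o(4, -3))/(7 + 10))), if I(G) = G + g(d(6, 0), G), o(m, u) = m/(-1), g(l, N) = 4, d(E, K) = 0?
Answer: -17/2449 ≈ -0.0069416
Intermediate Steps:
o(m, u) = -m (o(m, u) = m*(-1) = -m)
I(G) = 4 + G (I(G) = G + 4 = 4 + G)
1/((-97 - 1*51) + I((3 + o(4, -3))/(7 + 10))) = 1/((-97 - 1*51) + (4 + (3 - 1*4)/(7 + 10))) = 1/((-97 - 51) + (4 + (3 - 4)/17)) = 1/(-148 + (4 - 1*1/17)) = 1/(-148 + (4 - 1/17)) = 1/(-148 + 67/17) = 1/(-2449/17) = -17/2449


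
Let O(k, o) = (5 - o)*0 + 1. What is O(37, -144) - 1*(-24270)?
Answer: 24271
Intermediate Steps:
O(k, o) = 1 (O(k, o) = 0 + 1 = 1)
O(37, -144) - 1*(-24270) = 1 - 1*(-24270) = 1 + 24270 = 24271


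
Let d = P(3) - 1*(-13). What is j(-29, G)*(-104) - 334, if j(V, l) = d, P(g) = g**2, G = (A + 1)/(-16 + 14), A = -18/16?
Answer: -2622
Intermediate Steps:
A = -9/8 (A = -18*1/16 = -9/8 ≈ -1.1250)
G = 1/16 (G = (-9/8 + 1)/(-16 + 14) = -1/8/(-2) = -1/8*(-1/2) = 1/16 ≈ 0.062500)
d = 22 (d = 3**2 - 1*(-13) = 9 + 13 = 22)
j(V, l) = 22
j(-29, G)*(-104) - 334 = 22*(-104) - 334 = -2288 - 334 = -2622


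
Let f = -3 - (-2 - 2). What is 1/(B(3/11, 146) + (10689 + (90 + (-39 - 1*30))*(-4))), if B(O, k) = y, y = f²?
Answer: 1/10606 ≈ 9.4286e-5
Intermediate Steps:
f = 1 (f = -3 - 1*(-4) = -3 + 4 = 1)
y = 1 (y = 1² = 1)
B(O, k) = 1
1/(B(3/11, 146) + (10689 + (90 + (-39 - 1*30))*(-4))) = 1/(1 + (10689 + (90 + (-39 - 1*30))*(-4))) = 1/(1 + (10689 + (90 + (-39 - 30))*(-4))) = 1/(1 + (10689 + (90 - 69)*(-4))) = 1/(1 + (10689 + 21*(-4))) = 1/(1 + (10689 - 84)) = 1/(1 + 10605) = 1/10606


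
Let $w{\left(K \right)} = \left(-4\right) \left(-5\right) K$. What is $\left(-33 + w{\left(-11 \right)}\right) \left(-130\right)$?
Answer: $32890$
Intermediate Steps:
$w{\left(K \right)} = 20 K$
$\left(-33 + w{\left(-11 \right)}\right) \left(-130\right) = \left(-33 + 20 \left(-11\right)\right) \left(-130\right) = \left(-33 - 220\right) \left(-130\right) = \left(-253\right) \left(-130\right) = 32890$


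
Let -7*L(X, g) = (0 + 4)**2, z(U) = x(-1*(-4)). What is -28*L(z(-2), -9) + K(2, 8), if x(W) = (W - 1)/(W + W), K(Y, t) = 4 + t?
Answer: 76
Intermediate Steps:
x(W) = (-1 + W)/(2*W) (x(W) = (-1 + W)/((2*W)) = (-1 + W)*(1/(2*W)) = (-1 + W)/(2*W))
z(U) = 3/8 (z(U) = (-1 - 1*(-4))/(2*((-1*(-4)))) = (1/2)*(-1 + 4)/4 = (1/2)*(1/4)*3 = 3/8)
L(X, g) = -16/7 (L(X, g) = -(0 + 4)**2/7 = -1/7*4**2 = -1/7*16 = -16/7)
-28*L(z(-2), -9) + K(2, 8) = -28*(-16/7) + (4 + 8) = 64 + 12 = 76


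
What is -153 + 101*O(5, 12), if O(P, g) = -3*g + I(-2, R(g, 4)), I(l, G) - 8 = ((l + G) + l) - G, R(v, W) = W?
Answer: -3385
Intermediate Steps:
I(l, G) = 8 + 2*l (I(l, G) = 8 + (((l + G) + l) - G) = 8 + (((G + l) + l) - G) = 8 + ((G + 2*l) - G) = 8 + 2*l)
O(P, g) = 4 - 3*g (O(P, g) = -3*g + (8 + 2*(-2)) = -3*g + (8 - 4) = -3*g + 4 = 4 - 3*g)
-153 + 101*O(5, 12) = -153 + 101*(4 - 3*12) = -153 + 101*(4 - 36) = -153 + 101*(-32) = -153 - 3232 = -3385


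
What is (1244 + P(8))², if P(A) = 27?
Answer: 1615441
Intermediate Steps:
(1244 + P(8))² = (1244 + 27)² = 1271² = 1615441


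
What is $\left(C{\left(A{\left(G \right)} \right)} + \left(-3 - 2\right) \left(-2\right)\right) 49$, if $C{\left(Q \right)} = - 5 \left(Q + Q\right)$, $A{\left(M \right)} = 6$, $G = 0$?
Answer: $-2450$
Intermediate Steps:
$C{\left(Q \right)} = - 10 Q$ ($C{\left(Q \right)} = - 5 \cdot 2 Q = - 10 Q$)
$\left(C{\left(A{\left(G \right)} \right)} + \left(-3 - 2\right) \left(-2\right)\right) 49 = \left(\left(-10\right) 6 + \left(-3 - 2\right) \left(-2\right)\right) 49 = \left(-60 - -10\right) 49 = \left(-60 + 10\right) 49 = \left(-50\right) 49 = -2450$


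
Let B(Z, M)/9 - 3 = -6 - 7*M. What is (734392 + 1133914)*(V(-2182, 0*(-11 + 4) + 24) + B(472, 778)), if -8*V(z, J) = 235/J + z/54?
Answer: -79156608133955/864 ≈ -9.1616e+10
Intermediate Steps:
V(z, J) = -235/(8*J) - z/432 (V(z, J) = -(235/J + z/54)/8 = -235/(8*J) - z/432)
B(Z, M) = -27 - 63*M (B(Z, M) = 27 + 9*(-6 - 7*M) = 27 + (-54 - 63*M) = -27 - 63*M)
(734392 + 1133914)*(V(-2182, 0*(-11 + 4) + 24) + B(472, 778)) = (734392 + 1133914)*((-12690 - 1*(0*(-11 + 4) + 24)*(-2182))/(432*(0*(-11 + 4) + 24)) + (-27 - 63*778)) = 1868306*((-12690 - 1*(0*(-7) + 24)*(-2182))/(432*(0*(-7) + 24)) + (-27 - 49014)) = 1868306*((-12690 - 1*(0 + 24)*(-2182))/(432*(0 + 24)) - 49041) = 1868306*((1/432)*(-12690 - 1*24*(-2182))/24 - 49041) = 1868306*((1/432)*(1/24)*(-12690 + 52368) - 49041) = 1868306*((1/432)*(1/24)*39678 - 49041) = 1868306*(6613/1728 - 49041) = 1868306*(-84736235/1728) = -79156608133955/864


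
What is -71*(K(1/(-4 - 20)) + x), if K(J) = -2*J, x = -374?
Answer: 318577/12 ≈ 26548.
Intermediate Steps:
-71*(K(1/(-4 - 20)) + x) = -71*(-2/(-4 - 20) - 374) = -71*(-2/(-24) - 374) = -71*(-2*(-1/24) - 374) = -71*(1/12 - 374) = -71*(-4487/12) = 318577/12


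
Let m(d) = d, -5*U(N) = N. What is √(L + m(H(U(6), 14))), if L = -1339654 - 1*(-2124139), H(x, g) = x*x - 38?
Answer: √19611211/5 ≈ 885.69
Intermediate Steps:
U(N) = -N/5
H(x, g) = -38 + x² (H(x, g) = x² - 38 = -38 + x²)
L = 784485 (L = -1339654 + 2124139 = 784485)
√(L + m(H(U(6), 14))) = √(784485 + (-38 + (-⅕*6)²)) = √(784485 + (-38 + (-6/5)²)) = √(784485 + (-38 + 36/25)) = √(784485 - 914/25) = √(19611211/25) = √19611211/5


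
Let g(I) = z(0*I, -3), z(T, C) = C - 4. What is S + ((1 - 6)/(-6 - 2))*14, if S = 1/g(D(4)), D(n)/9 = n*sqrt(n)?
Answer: 241/28 ≈ 8.6071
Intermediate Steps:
D(n) = 9*n**(3/2) (D(n) = 9*(n*sqrt(n)) = 9*n**(3/2))
z(T, C) = -4 + C
g(I) = -7 (g(I) = -4 - 3 = -7)
S = -1/7 (S = 1/(-7) = -1/7 ≈ -0.14286)
S + ((1 - 6)/(-6 - 2))*14 = -1/7 + ((1 - 6)/(-6 - 2))*14 = -1/7 - 5/(-8)*14 = -1/7 - 5*(-1/8)*14 = -1/7 + (5/8)*14 = -1/7 + 35/4 = 241/28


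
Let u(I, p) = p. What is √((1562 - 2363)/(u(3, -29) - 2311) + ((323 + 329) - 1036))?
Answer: I*√6483815/130 ≈ 19.587*I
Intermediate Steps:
√((1562 - 2363)/(u(3, -29) - 2311) + ((323 + 329) - 1036)) = √((1562 - 2363)/(-29 - 2311) + ((323 + 329) - 1036)) = √(-801/(-2340) + (652 - 1036)) = √(-801*(-1/2340) - 384) = √(89/260 - 384) = √(-99751/260) = I*√6483815/130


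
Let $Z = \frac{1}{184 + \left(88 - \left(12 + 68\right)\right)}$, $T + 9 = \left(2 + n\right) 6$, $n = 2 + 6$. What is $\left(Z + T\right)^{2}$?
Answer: $\frac{95902849}{36864} \approx 2601.5$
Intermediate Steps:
$n = 8$
$T = 51$ ($T = -9 + \left(2 + 8\right) 6 = -9 + 10 \cdot 6 = -9 + 60 = 51$)
$Z = \frac{1}{192}$ ($Z = \frac{1}{184 + \left(88 - 80\right)} = \frac{1}{184 + 8} = \frac{1}{192} \approx 0.0052083$)
$\left(Z + T\right)^{2} = \left(\frac{1}{192} + 51\right)^{2} = \left(\frac{9793}{192}\right)^{2} = \frac{95902849}{36864}$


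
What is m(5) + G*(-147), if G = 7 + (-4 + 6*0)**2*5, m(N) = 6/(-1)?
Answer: -12795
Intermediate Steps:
m(N) = -6 (m(N) = 6*(-1) = -6)
G = 87 (G = 7 + (-4 + 0)**2*5 = 7 + (-4)**2*5 = 7 + 16*5 = 7 + 80 = 87)
m(5) + G*(-147) = -6 + 87*(-147) = -6 - 12789 = -12795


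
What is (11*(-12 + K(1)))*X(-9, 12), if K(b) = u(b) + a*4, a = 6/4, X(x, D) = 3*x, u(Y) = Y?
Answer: 1485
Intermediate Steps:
a = 3/2 (a = 6*(¼) = 3/2 ≈ 1.5000)
K(b) = 6 + b (K(b) = b + (3/2)*4 = b + 6 = 6 + b)
(11*(-12 + K(1)))*X(-9, 12) = (11*(-12 + (6 + 1)))*(3*(-9)) = (11*(-12 + 7))*(-27) = (11*(-5))*(-27) = -55*(-27) = 1485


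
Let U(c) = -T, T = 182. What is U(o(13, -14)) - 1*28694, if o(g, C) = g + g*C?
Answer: -28876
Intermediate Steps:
o(g, C) = g + C*g
U(c) = -182 (U(c) = -1*182 = -182)
U(o(13, -14)) - 1*28694 = -182 - 1*28694 = -182 - 28694 = -28876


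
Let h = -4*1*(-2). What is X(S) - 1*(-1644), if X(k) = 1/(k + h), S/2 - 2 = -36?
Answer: 98639/60 ≈ 1644.0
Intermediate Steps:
h = 8 (h = -4*(-2) = 8)
S = -68 (S = 4 + 2*(-36) = 4 - 72 = -68)
X(k) = 1/(8 + k) (X(k) = 1/(k + 8) = 1/(8 + k))
X(S) - 1*(-1644) = 1/(8 - 68) - 1*(-1644) = 1/(-60) + 1644 = -1/60 + 1644 = 98639/60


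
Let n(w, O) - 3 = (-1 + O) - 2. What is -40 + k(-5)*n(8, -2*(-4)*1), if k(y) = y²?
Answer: 160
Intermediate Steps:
n(w, O) = O (n(w, O) = 3 + ((-1 + O) - 2) = 3 + (-3 + O) = O)
-40 + k(-5)*n(8, -2*(-4)*1) = -40 + (-5)²*(-2*(-4)*1) = -40 + 25*(8*1) = -40 + 25*8 = -40 + 200 = 160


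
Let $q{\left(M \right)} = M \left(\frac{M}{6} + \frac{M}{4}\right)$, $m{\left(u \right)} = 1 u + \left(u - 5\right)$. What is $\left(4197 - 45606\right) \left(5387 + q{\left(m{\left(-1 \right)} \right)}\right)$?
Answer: $- \frac{895662867}{4} \approx -2.2392 \cdot 10^{8}$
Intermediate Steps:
$m{\left(u \right)} = -5 + 2 u$ ($m{\left(u \right)} = u + \left(-5 + u\right) = -5 + 2 u$)
$q{\left(M \right)} = \frac{5 M^{2}}{12}$ ($q{\left(M \right)} = M \left(M \frac{1}{6} + M \frac{1}{4}\right) = M \left(\frac{M}{6} + \frac{M}{4}\right) = M \frac{5 M}{12} = \frac{5 M^{2}}{12}$)
$\left(4197 - 45606\right) \left(5387 + q{\left(m{\left(-1 \right)} \right)}\right) = \left(4197 - 45606\right) \left(5387 + \frac{5 \left(-5 + 2 \left(-1\right)\right)^{2}}{12}\right) = - 41409 \left(5387 + \frac{5 \left(-5 - 2\right)^{2}}{12}\right) = - 41409 \left(5387 + \frac{5 \left(-7\right)^{2}}{12}\right) = - 41409 \left(5387 + \frac{5}{12} \cdot 49\right) = - 41409 \left(5387 + \frac{245}{12}\right) = \left(-41409\right) \frac{64889}{12} = - \frac{895662867}{4}$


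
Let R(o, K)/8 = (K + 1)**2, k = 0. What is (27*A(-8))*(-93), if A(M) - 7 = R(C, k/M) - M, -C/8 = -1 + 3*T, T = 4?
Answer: -57753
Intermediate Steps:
C = -88 (C = -8*(-1 + 3*4) = -8*(-1 + 12) = -8*11 = -88)
R(o, K) = 8*(1 + K)**2 (R(o, K) = 8*(K + 1)**2 = 8*(1 + K)**2)
A(M) = 15 - M (A(M) = 7 + (8*(1 + 0/M)**2 - M) = 7 + (8*(1 + 0)**2 - M) = 7 + (8*1**2 - M) = 7 + (8*1 - M) = 7 + (8 - M) = 15 - M)
(27*A(-8))*(-93) = (27*(15 - 1*(-8)))*(-93) = (27*(15 + 8))*(-93) = (27*23)*(-93) = 621*(-93) = -57753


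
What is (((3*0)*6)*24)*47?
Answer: 0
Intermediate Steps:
(((3*0)*6)*24)*47 = ((0*6)*24)*47 = (0*24)*47 = 0*47 = 0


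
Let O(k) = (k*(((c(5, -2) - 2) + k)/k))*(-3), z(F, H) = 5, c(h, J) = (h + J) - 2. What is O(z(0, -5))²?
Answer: 144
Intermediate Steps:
c(h, J) = -2 + J + h (c(h, J) = (J + h) - 2 = -2 + J + h)
O(k) = 3 - 3*k (O(k) = (k*((((-2 - 2 + 5) - 2) + k)/k))*(-3) = (k*(((1 - 2) + k)/k))*(-3) = (k*((-1 + k)/k))*(-3) = (-1 + k)*(-3) = 3 - 3*k)
O(z(0, -5))² = (3 - 3*5)² = (3 - 15)² = (-12)² = 144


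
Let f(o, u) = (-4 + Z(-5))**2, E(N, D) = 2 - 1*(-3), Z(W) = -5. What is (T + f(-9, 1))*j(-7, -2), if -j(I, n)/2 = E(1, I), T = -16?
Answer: -650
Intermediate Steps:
E(N, D) = 5 (E(N, D) = 2 + 3 = 5)
j(I, n) = -10 (j(I, n) = -2*5 = -10)
f(o, u) = 81 (f(o, u) = (-4 - 5)**2 = (-9)**2 = 81)
(T + f(-9, 1))*j(-7, -2) = (-16 + 81)*(-10) = 65*(-10) = -650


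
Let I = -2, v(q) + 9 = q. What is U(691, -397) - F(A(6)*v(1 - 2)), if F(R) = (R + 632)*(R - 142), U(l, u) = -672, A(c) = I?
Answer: 78872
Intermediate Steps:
v(q) = -9 + q
A(c) = -2
F(R) = (-142 + R)*(632 + R) (F(R) = (632 + R)*(-142 + R) = (-142 + R)*(632 + R))
U(691, -397) - F(A(6)*v(1 - 2)) = -672 - (-89744 + (-2*(-9 + (1 - 2)))**2 + 490*(-2*(-9 + (1 - 2)))) = -672 - (-89744 + (-2*(-9 - 1))**2 + 490*(-2*(-9 - 1))) = -672 - (-89744 + (-2*(-10))**2 + 490*(-2*(-10))) = -672 - (-89744 + 20**2 + 490*20) = -672 - (-89744 + 400 + 9800) = -672 - 1*(-79544) = -672 + 79544 = 78872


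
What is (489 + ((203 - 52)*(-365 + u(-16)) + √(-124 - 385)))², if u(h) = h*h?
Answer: (-15970 + I*√509)² ≈ 2.5504e+8 - 7.206e+5*I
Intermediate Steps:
u(h) = h²
(489 + ((203 - 52)*(-365 + u(-16)) + √(-124 - 385)))² = (489 + ((203 - 52)*(-365 + (-16)²) + √(-124 - 385)))² = (489 + (151*(-365 + 256) + √(-509)))² = (489 + (151*(-109) + I*√509))² = (489 + (-16459 + I*√509))² = (-15970 + I*√509)²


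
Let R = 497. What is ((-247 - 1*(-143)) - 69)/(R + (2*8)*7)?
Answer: -173/609 ≈ -0.28407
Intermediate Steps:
((-247 - 1*(-143)) - 69)/(R + (2*8)*7) = ((-247 - 1*(-143)) - 69)/(497 + (2*8)*7) = ((-247 + 143) - 69)/(497 + 16*7) = (-104 - 69)/(497 + 112) = -173/609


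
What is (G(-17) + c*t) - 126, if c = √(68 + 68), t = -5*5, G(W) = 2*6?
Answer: -114 - 50*√34 ≈ -405.55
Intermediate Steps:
G(W) = 12
t = -25
c = 2*√34 (c = √136 = 2*√34 ≈ 11.662)
(G(-17) + c*t) - 126 = (12 + (2*√34)*(-25)) - 126 = (12 - 50*√34) - 126 = -114 - 50*√34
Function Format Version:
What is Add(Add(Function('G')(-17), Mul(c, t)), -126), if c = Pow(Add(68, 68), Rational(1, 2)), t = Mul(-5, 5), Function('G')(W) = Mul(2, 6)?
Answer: Add(-114, Mul(-50, Pow(34, Rational(1, 2)))) ≈ -405.55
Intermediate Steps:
Function('G')(W) = 12
t = -25
c = Mul(2, Pow(34, Rational(1, 2))) (c = Pow(136, Rational(1, 2)) = Mul(2, Pow(34, Rational(1, 2))) ≈ 11.662)
Add(Add(Function('G')(-17), Mul(c, t)), -126) = Add(Add(12, Mul(Mul(2, Pow(34, Rational(1, 2))), -25)), -126) = Add(Add(12, Mul(-50, Pow(34, Rational(1, 2)))), -126) = Add(-114, Mul(-50, Pow(34, Rational(1, 2))))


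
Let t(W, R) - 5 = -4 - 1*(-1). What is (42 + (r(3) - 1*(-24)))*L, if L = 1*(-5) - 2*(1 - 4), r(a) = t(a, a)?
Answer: 68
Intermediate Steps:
t(W, R) = 2 (t(W, R) = 5 + (-4 - 1*(-1)) = 5 + (-4 + 1) = 5 - 3 = 2)
r(a) = 2
L = 1 (L = -5 - 2*(-3) = -5 + 6 = 1)
(42 + (r(3) - 1*(-24)))*L = (42 + (2 - 1*(-24)))*1 = (42 + (2 + 24))*1 = (42 + 26)*1 = 68*1 = 68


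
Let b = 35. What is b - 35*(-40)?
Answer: 1435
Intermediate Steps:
b - 35*(-40) = 35 - 35*(-40) = 35 + 1400 = 1435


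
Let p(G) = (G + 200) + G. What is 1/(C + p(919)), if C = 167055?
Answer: 1/169093 ≈ 5.9139e-6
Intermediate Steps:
p(G) = 200 + 2*G (p(G) = (200 + G) + G = 200 + 2*G)
1/(C + p(919)) = 1/(167055 + (200 + 2*919)) = 1/(167055 + (200 + 1838)) = 1/(167055 + 2038) = 1/169093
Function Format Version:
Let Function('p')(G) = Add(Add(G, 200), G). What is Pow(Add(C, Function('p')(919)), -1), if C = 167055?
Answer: Rational(1, 169093) ≈ 5.9139e-6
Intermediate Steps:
Function('p')(G) = Add(200, Mul(2, G)) (Function('p')(G) = Add(Add(200, G), G) = Add(200, Mul(2, G)))
Pow(Add(C, Function('p')(919)), -1) = Pow(Add(167055, Add(200, Mul(2, 919))), -1) = Pow(Add(167055, Add(200, 1838)), -1) = Pow(Add(167055, 2038), -1) = Pow(169093, -1) = Rational(1, 169093)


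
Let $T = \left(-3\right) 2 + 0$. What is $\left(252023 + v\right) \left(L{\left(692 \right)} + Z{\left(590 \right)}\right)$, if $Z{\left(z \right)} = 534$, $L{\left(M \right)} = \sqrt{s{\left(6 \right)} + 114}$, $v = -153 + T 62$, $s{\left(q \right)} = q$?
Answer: $134299932 + 502996 \sqrt{30} \approx 1.3705 \cdot 10^{8}$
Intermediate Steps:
$T = -6$ ($T = -6 + 0 = -6$)
$v = -525$ ($v = -153 - 372 = -525$)
$L{\left(M \right)} = 2 \sqrt{30}$ ($L{\left(M \right)} = \sqrt{6 + 114} = \sqrt{120} = 2 \sqrt{30}$)
$\left(252023 + v\right) \left(L{\left(692 \right)} + Z{\left(590 \right)}\right) = \left(252023 - 525\right) \left(2 \sqrt{30} + 534\right) = 251498 \left(534 + 2 \sqrt{30}\right) = 134299932 + 502996 \sqrt{30}$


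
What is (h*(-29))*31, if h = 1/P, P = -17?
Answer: 899/17 ≈ 52.882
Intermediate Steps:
h = -1/17 (h = 1/(-17) = -1/17 ≈ -0.058824)
(h*(-29))*31 = -1/17*(-29)*31 = (29/17)*31 = 899/17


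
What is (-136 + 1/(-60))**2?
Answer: 66601921/3600 ≈ 18501.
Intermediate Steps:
(-136 + 1/(-60))**2 = (-136 - 1/60)**2 = (-8161/60)**2 = 66601921/3600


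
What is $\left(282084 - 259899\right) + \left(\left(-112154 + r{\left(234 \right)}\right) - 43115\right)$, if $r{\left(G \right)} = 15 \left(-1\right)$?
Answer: $-133099$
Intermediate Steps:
$r{\left(G \right)} = -15$
$\left(282084 - 259899\right) + \left(\left(-112154 + r{\left(234 \right)}\right) - 43115\right) = \left(282084 - 259899\right) - 155284 = 22185 - 155284 = -133099$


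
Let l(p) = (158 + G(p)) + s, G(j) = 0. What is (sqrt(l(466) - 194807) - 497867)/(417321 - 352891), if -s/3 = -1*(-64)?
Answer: -497867/64430 + 3*I*sqrt(21649)/64430 ≈ -7.7273 + 0.006851*I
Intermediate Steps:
s = -192 (s = -(-3)*(-64) = -3*64 = -192)
l(p) = -34 (l(p) = (158 + 0) - 192 = 158 - 192 = -34)
(sqrt(l(466) - 194807) - 497867)/(417321 - 352891) = (sqrt(-34 - 194807) - 497867)/(417321 - 352891) = (sqrt(-194841) - 497867)/64430 = (3*I*sqrt(21649) - 497867)*(1/64430) = (-497867 + 3*I*sqrt(21649))*(1/64430) = -497867/64430 + 3*I*sqrt(21649)/64430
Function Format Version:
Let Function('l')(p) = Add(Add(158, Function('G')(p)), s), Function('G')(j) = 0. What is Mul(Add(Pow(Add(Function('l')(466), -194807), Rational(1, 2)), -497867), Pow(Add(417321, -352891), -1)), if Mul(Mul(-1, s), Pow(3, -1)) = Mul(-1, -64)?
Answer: Add(Rational(-497867, 64430), Mul(Rational(3, 64430), I, Pow(21649, Rational(1, 2)))) ≈ Add(-7.7273, Mul(0.0068510, I))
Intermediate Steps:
s = -192 (s = Mul(-3, Mul(-1, -64)) = Mul(-3, 64) = -192)
Function('l')(p) = -34 (Function('l')(p) = Add(Add(158, 0), -192) = Add(158, -192) = -34)
Mul(Add(Pow(Add(Function('l')(466), -194807), Rational(1, 2)), -497867), Pow(Add(417321, -352891), -1)) = Mul(Add(Pow(Add(-34, -194807), Rational(1, 2)), -497867), Pow(Add(417321, -352891), -1)) = Mul(Add(Pow(-194841, Rational(1, 2)), -497867), Pow(64430, -1)) = Mul(Add(Mul(3, I, Pow(21649, Rational(1, 2))), -497867), Rational(1, 64430)) = Mul(Add(-497867, Mul(3, I, Pow(21649, Rational(1, 2)))), Rational(1, 64430)) = Add(Rational(-497867, 64430), Mul(Rational(3, 64430), I, Pow(21649, Rational(1, 2))))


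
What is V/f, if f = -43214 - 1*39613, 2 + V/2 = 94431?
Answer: -188858/82827 ≈ -2.2802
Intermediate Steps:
V = 188858 (V = -4 + 2*94431 = -4 + 188862 = 188858)
f = -82827 (f = -43214 - 39613 = -82827)
V/f = 188858/(-82827) = 188858*(-1/82827) = -188858/82827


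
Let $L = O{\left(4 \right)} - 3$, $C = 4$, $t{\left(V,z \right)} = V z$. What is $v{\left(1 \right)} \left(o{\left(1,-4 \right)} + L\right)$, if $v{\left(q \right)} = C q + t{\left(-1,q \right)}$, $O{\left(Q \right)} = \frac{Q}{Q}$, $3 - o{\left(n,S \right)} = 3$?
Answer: $-6$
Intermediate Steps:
$o{\left(n,S \right)} = 0$ ($o{\left(n,S \right)} = 3 - 3 = 0$)
$O{\left(Q \right)} = 1$
$L = -2$ ($L = 1 - 3 = -2$)
$v{\left(q \right)} = 3 q$ ($v{\left(q \right)} = 4 q - q = 3 q$)
$v{\left(1 \right)} \left(o{\left(1,-4 \right)} + L\right) = 3 \cdot 1 \left(0 - 2\right) = 3 \left(-2\right) = -6$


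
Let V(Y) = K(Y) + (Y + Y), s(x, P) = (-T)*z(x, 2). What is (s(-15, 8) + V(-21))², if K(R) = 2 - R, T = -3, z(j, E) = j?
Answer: 4096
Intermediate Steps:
s(x, P) = 3*x (s(x, P) = (-1*(-3))*x = 3*x)
V(Y) = 2 + Y (V(Y) = (2 - Y) + (Y + Y) = (2 - Y) + 2*Y = 2 + Y)
(s(-15, 8) + V(-21))² = (3*(-15) + (2 - 21))² = (-45 - 19)² = (-64)² = 4096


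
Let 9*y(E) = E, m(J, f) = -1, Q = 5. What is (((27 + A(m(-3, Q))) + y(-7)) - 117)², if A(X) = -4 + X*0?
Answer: 727609/81 ≈ 8982.8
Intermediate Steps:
y(E) = E/9
A(X) = -4 (A(X) = -4 + 0 = -4)
(((27 + A(m(-3, Q))) + y(-7)) - 117)² = (((27 - 4) + (⅑)*(-7)) - 117)² = ((23 - 7/9) - 117)² = (200/9 - 117)² = (-853/9)² = 727609/81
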